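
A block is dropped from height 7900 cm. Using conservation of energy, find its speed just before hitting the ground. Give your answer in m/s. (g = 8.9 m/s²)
Convert to SI: h = 79.0 m
mgh = ½mv² ⇒ v = √(2gh) = √(2·8.9·79.0) = 37.5 m/s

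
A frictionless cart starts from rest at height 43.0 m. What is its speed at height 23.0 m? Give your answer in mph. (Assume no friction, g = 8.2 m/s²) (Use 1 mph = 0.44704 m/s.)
mgh₁ = mgh₂ + ½mv² ⇒ v = √(2g(h₁−h₂)) = √(2·8.2·20.0) = 18.1108 m/s = 40.51 mph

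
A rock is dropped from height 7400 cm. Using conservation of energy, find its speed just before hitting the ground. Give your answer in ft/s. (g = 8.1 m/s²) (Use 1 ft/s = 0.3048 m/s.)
Convert to SI: h = 74.0 m
mgh = ½mv² ⇒ v = √(2gh) = √(2·8.1·74.0) = 34.6237 m/s = 113.6 ft/s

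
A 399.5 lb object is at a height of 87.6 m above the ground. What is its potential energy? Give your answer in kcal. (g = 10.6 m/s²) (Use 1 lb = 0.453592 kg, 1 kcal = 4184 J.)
Convert to SI: m = 181.21 kg, h = 87.6 m
PE = mgh = (181.21)(10.6)(87.6) = 168264 J = 40.22 kcal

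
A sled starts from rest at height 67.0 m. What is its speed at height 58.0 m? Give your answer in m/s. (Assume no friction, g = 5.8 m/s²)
mgh₁ = mgh₂ + ½mv² ⇒ v = √(2g(h₁−h₂)) = √(2·5.8·9.0) = 10.22 m/s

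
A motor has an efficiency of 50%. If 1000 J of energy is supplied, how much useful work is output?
W_out = η·W_in = 0.5·1000 = 500.0 J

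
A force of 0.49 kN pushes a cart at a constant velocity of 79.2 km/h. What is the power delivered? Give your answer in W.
Convert to SI: F = 490.0 N, v = 22.0 m/s
P = Fv = (490.0)(22.0) = 10780 W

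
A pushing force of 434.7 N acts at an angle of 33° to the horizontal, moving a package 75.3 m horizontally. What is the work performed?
W = F·d·cosθ = (434.7)(75.3)cos(33°) = 27450 J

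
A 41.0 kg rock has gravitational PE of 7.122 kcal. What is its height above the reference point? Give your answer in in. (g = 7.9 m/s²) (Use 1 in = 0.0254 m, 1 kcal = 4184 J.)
Convert to SI: m = 41.0 kg, PE = 29798.4 J
h = PE/(mg) = 29798.4/(41.0·7.9) = 91.9989 m = 3622 in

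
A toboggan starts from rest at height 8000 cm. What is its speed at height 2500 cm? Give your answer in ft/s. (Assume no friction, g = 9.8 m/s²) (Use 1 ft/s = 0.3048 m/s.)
Convert to SI: h₁−h₂ = 55.0 m
mgh₁ = mgh₂ + ½mv² ⇒ v = √(2g(h₁−h₂)) = √(2·9.8·55.0) = 32.8329 m/s = 107.7 ft/s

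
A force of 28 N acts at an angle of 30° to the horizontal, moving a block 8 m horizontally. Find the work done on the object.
W = F·d·cosθ = (28)(8)cos(30°) = 194.0 J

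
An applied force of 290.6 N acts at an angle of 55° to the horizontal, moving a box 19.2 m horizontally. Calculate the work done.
W = F·d·cosθ = (290.6)(19.2)cos(55°) = 3200 J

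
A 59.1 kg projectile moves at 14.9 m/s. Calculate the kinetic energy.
KE = ½mv² = ½(59.1)(14.9)² = 6560 J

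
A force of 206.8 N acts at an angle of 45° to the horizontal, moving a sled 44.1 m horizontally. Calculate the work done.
W = F·d·cosθ = (206.8)(44.1)cos(45°) = 6449 J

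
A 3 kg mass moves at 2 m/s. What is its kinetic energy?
KE = ½mv² = ½(3)(2)² = 6.0 J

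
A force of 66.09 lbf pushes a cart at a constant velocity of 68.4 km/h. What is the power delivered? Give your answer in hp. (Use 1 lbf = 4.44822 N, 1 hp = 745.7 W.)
Convert to SI: F = 293.983 N, v = 19.0 m/s
P = Fv = (293.983)(19.0) = 5585.67 W = 7.491 hp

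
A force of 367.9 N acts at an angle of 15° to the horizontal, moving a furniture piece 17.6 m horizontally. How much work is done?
W = F·d·cosθ = (367.9)(17.6)cos(15°) = 6254 J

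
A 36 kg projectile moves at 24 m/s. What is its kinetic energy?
KE = ½mv² = ½(36)(24)² = 10368.0 J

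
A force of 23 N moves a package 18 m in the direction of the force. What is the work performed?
W = F·d = (23)(18) = 414.0 J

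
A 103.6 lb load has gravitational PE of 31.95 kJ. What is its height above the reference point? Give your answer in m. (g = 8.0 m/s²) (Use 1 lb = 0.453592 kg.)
Convert to SI: m = 46.9921 kg, PE = 31950.0 J
h = PE/(mg) = 31950.0/(46.9921·8.0) = 84.99 m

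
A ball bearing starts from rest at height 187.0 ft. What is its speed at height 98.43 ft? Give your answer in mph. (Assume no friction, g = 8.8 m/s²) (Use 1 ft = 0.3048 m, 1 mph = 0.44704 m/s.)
Convert to SI: h₁−h₂ = 26.9961 m
mgh₁ = mgh₂ + ½mv² ⇒ v = √(2g(h₁−h₂)) = √(2·8.8·26.9961) = 21.7975 m/s = 48.76 mph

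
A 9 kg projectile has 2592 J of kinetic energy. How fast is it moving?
v = √(2·KE/m) = √(2·2592/9) = 24.0 m/s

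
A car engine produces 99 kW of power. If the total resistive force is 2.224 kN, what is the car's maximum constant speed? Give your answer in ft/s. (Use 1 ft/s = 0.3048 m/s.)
Convert to SI: F = 2224.0 N
P = Fv ⇒ v = P/F = 99000 W/2224.0 N = 44.5144 m/s = 146.0 ft/s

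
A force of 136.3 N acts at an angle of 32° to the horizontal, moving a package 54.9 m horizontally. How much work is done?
W = F·d·cosθ = (136.3)(54.9)cos(32°) = 6346 J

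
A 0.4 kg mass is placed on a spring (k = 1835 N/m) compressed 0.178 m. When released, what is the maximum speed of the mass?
½kx² = ½mv² ⇒ v = x√(k/m) = (0.178)√(1835/0.4) = 12.06 m/s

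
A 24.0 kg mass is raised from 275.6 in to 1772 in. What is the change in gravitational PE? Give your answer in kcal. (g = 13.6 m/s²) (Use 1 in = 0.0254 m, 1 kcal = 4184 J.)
Convert to SI: m = 24.0 kg, Δh = 38.0086 m
ΔPE = mgΔh = (24.0)(13.6)(38.0086) = 12406.0 J = 2.965 kcal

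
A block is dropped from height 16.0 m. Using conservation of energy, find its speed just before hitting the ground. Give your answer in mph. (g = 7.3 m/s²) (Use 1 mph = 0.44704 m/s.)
mgh = ½mv² ⇒ v = √(2gh) = √(2·7.3·16.0) = 15.284 m/s = 34.19 mph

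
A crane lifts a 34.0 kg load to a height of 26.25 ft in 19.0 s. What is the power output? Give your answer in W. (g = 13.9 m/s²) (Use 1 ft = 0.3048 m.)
Convert to SI: m = 34.0 kg, h = 8.001 m, t = 19.0 s
P = mgh/t = (34.0)(13.9)(8.001)/19.0 = 199.0 W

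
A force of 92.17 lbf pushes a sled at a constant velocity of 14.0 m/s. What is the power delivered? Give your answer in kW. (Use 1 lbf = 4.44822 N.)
Convert to SI: F = 409.992 N, v = 14.0 m/s
P = Fv = (409.992)(14.0) = 5739.89 W = 5.74 kW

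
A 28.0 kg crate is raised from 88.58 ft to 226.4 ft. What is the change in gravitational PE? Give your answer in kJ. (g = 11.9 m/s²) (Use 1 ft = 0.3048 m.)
Convert to SI: m = 28.0 kg, Δh = 42.0075 m
ΔPE = mgΔh = (28.0)(11.9)(42.0075) = 13996.9 J = 14.0 kJ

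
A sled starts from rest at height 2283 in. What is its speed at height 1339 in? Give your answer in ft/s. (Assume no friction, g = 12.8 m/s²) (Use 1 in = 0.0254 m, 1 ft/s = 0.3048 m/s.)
Convert to SI: h₁−h₂ = 23.9776 m
mgh₁ = mgh₂ + ½mv² ⇒ v = √(2g(h₁−h₂)) = √(2·12.8·23.9776) = 24.7755 m/s = 81.28 ft/s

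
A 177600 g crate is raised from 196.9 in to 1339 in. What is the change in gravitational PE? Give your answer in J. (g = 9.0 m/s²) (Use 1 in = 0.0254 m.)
Convert to SI: m = 177.6 kg, Δh = 29.0093 m
ΔPE = mgΔh = (177.6)(9.0)(29.0093) = 46370 J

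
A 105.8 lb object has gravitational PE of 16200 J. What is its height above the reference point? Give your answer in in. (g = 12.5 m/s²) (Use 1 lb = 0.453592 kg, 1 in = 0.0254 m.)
Convert to SI: m = 47.99 kg, PE = 16200.0 J
h = PE/(mg) = 16200.0/(47.99·12.5) = 27.0056 m = 1063 in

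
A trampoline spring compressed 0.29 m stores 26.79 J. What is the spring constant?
k = 2·PE/x² = 2·26.79/(0.29)² = 637.1 N/m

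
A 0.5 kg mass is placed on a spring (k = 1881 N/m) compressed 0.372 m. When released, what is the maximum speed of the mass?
½kx² = ½mv² ⇒ v = x√(k/m) = (0.372)√(1881/0.5) = 22.82 m/s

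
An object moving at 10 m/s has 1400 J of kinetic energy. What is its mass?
m = 2·KE/v² = 2·1400/(10)² = 28.0 kg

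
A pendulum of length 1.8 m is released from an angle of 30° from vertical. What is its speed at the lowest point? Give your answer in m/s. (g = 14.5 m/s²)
h = L(1 − cosθ) = 1.8(1 − cos30°) = 0.241154 m
v = √(2gh) = √(2·14.5·0.241154) = 2.645 m/s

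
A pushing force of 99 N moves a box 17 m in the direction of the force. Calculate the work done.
W = F·d = (99)(17) = 1683 J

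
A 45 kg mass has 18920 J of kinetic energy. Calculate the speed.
v = √(2·KE/m) = √(2·18920/45) = 29.0 m/s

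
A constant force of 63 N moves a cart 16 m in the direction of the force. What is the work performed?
W = F·d = (63)(16) = 1008 J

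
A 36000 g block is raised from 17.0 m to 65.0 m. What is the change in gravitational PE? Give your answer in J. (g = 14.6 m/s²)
Convert to SI: m = 36.0 kg, Δh = 48.0 m
ΔPE = mgΔh = (36.0)(14.6)(48.0) = 25230 J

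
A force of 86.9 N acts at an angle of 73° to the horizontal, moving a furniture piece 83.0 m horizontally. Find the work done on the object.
W = F·d·cosθ = (86.9)(83.0)cos(73°) = 2109 J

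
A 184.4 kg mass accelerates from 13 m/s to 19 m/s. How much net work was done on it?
W = ΔKE = ½m(v₂² − v₁²) = ½(184.4)(19² − 13²) = 17702.4 J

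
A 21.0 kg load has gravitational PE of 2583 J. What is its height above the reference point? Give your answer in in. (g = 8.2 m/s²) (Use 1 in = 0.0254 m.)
h = PE/(mg) = 2583.0/(21.0·8.2) = 15.0 m = 590.6 in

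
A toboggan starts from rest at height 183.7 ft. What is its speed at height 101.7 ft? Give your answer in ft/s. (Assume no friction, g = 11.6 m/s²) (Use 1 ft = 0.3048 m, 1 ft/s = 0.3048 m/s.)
Convert to SI: h₁−h₂ = 24.9936 m
mgh₁ = mgh₂ + ½mv² ⇒ v = √(2g(h₁−h₂)) = √(2·11.6·24.9936) = 24.0801 m/s = 79.0 ft/s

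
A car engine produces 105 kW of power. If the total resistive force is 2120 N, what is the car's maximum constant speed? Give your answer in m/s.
P = Fv ⇒ v = P/F = 105000 W/2120.0 N = 49.53 m/s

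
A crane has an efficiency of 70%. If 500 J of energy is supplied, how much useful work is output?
W_out = η·W_in = 0.7·500 = 350.0 J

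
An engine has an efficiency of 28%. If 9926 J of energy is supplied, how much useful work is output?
W_out = η·W_in = 0.28·9926 = 2779.28 J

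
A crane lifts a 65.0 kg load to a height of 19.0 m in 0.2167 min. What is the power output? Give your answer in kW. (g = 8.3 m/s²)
Convert to SI: m = 65.0 kg, h = 19.0 m, t = 13.002 s
P = mgh/t = (65.0)(8.3)(19.0)/13.002 = 788.379 W = 0.7884 kW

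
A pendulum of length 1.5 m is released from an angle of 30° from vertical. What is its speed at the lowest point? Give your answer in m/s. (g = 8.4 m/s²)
h = L(1 − cosθ) = 1.5(1 − cos30°) = 0.200962 m
v = √(2gh) = √(2·8.4·0.200962) = 1.837 m/s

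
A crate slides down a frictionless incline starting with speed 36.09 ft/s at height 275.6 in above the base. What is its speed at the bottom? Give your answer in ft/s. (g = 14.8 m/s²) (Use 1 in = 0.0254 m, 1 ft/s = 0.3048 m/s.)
Convert to SI: v₀ = 11.0002 m/s, h = 7.00024 m
½mv₀² + mgh = ½mv² ⇒ v = √(v₀² + 2gh) = √(11.0002² + 2·14.8·7.00024) = 18.1166 m/s = 59.44 ft/s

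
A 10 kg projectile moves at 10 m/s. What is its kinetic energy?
KE = ½mv² = ½(10)(10)² = 500.0 J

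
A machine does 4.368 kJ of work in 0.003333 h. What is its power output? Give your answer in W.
Convert to SI: W = 4368.0 J, t = 11.9988 s
P = W/t = 4368.0/11.9988 = 364.0 W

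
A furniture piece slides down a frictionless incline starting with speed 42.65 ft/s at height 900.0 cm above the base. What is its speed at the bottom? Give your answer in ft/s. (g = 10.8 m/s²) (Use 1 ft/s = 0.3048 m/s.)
Convert to SI: v₀ = 12.9997 m/s, h = 9.0 m
½mv₀² + mgh = ½mv² ⇒ v = √(v₀² + 2gh) = √(12.9997² + 2·10.8·9.0) = 19.0629 m/s = 62.54 ft/s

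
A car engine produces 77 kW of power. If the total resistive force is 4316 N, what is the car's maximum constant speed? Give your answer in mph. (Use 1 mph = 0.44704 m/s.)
P = Fv ⇒ v = P/F = 77000 W/4316.0 N = 17.8406 m/s = 39.91 mph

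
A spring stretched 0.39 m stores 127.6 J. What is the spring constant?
k = 2·PE/x² = 2·127.6/(0.39)² = 1678 N/m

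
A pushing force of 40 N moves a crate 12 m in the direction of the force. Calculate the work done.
W = F·d = (40)(12) = 480.0 J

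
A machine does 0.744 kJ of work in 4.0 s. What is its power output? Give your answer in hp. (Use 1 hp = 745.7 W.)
Convert to SI: W = 744.0 J, t = 4.0 s
P = W/t = 744.0/4.0 = 186.0 W = 0.2494 hp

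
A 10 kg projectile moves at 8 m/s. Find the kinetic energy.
KE = ½mv² = ½(10)(8)² = 320.0 J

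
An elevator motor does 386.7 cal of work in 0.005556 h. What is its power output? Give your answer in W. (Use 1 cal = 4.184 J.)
Convert to SI: W = 1617.95 J, t = 20.0016 s
P = W/t = 1617.95/20.0016 = 80.89 W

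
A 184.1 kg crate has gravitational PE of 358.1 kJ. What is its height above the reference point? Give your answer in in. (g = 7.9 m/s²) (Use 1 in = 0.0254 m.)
Convert to SI: m = 184.1 kg, PE = 358100 J
h = PE/(mg) = 358100/(184.1·7.9) = 246.22 m = 9694 in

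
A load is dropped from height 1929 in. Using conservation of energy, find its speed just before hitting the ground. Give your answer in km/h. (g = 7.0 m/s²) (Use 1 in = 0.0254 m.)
Convert to SI: h = 48.9966 m
mgh = ½mv² ⇒ v = √(2gh) = √(2·7.0·48.9966) = 26.1907 m/s = 94.29 km/h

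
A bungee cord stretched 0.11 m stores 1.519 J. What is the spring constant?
k = 2·PE/x² = 2·1.519/(0.11)² = 251.1 N/m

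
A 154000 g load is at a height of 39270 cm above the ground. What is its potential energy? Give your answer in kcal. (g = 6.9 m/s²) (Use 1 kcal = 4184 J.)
Convert to SI: m = 154.0 kg, h = 392.7 m
PE = mgh = (154.0)(6.9)(392.7) = 417283 J = 99.73 kcal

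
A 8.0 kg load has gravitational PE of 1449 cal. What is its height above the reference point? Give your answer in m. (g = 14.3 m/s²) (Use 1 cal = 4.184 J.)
Convert to SI: m = 8.0 kg, PE = 6062.62 J
h = PE/(mg) = 6062.62/(8.0·14.3) = 52.99 m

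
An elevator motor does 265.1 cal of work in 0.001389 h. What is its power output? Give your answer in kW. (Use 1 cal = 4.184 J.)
Convert to SI: W = 1109.18 J, t = 5.0004 s
P = W/t = 1109.18/5.0004 = 221.818 W = 0.2218 kW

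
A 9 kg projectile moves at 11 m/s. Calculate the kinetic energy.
KE = ½mv² = ½(9)(11)² = 544.5 J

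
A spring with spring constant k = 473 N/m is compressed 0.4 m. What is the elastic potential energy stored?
PE = ½kx² = ½(473)(0.4)² = 37.84 J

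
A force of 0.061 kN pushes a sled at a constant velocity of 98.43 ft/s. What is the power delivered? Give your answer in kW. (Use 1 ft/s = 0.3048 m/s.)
Convert to SI: F = 61.0 N, v = 30.0015 m/s
P = Fv = (61.0)(30.0015) = 1830.09 W = 1.83 kW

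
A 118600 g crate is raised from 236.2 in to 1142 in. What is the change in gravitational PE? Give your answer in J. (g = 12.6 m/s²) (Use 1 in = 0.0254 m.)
Convert to SI: m = 118.6 kg, Δh = 23.0073 m
ΔPE = mgΔh = (118.6)(12.6)(23.0073) = 34380 J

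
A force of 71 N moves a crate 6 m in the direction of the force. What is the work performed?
W = F·d = (71)(6) = 426.0 J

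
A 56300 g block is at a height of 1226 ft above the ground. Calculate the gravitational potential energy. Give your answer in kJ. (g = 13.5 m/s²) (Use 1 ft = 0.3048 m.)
Convert to SI: m = 56.3 kg, h = 373.685 m
PE = mgh = (56.3)(13.5)(373.685) = 284019 J = 284.0 kJ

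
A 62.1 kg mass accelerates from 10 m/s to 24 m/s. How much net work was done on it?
W = ΔKE = ½m(v₂² − v₁²) = ½(62.1)(24² − 10²) = 14779.8 J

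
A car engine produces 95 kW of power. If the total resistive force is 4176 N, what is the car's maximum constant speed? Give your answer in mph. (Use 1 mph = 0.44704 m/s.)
P = Fv ⇒ v = P/F = 95000 W/4176.0 N = 22.749 m/s = 50.89 mph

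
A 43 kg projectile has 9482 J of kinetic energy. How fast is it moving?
v = √(2·KE/m) = √(2·9482/43) = 21.0 m/s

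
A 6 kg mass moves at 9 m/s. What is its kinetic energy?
KE = ½mv² = ½(6)(9)² = 243.0 J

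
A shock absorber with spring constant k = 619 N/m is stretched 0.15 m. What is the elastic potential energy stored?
PE = ½kx² = ½(619)(0.15)² = 6.964 J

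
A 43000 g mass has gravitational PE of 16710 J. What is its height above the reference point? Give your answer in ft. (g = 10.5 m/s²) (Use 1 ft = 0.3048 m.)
Convert to SI: m = 43.0 kg, PE = 16710.0 J
h = PE/(mg) = 16710.0/(43.0·10.5) = 37.01 m = 121.4 ft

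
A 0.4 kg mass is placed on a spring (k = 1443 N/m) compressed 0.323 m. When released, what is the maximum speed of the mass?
½kx² = ½mv² ⇒ v = x√(k/m) = (0.323)√(1443/0.4) = 19.4 m/s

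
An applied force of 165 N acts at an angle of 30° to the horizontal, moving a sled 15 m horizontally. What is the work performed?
W = F·d·cosθ = (165)(15)cos(30°) = 2143 J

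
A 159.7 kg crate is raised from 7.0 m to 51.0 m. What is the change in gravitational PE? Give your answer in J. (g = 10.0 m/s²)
ΔPE = mgΔh = (159.7)(10.0)(44.0) = 70270 J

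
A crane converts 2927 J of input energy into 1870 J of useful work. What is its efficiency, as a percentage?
η = W_out/W_in = 1870/2927 = 63.89%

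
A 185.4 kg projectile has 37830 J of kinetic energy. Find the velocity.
v = √(2·KE/m) = √(2·37830/185.4) = 20.2 m/s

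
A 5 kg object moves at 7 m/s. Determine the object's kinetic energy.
KE = ½mv² = ½(5)(7)² = 122.5 J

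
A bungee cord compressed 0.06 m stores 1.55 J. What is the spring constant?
k = 2·PE/x² = 2·1.55/(0.06)² = 861.1 N/m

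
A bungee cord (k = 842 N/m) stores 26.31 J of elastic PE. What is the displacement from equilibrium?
x = √(2·PE/k) = √(2·26.31/842) = 0.25 m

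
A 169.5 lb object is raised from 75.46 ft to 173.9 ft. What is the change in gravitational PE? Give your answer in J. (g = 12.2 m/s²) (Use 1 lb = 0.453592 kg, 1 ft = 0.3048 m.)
Convert to SI: m = 76.8838 kg, Δh = 30.0045 m
ΔPE = mgΔh = (76.8838)(12.2)(30.0045) = 28140 J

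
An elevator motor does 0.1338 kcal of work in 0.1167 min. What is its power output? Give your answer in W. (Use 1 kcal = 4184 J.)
Convert to SI: W = 559.819 J, t = 7.002 s
P = W/t = 559.819/7.002 = 79.95 W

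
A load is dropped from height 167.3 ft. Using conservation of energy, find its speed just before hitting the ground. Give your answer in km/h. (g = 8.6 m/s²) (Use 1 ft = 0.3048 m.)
Convert to SI: h = 50.993 m
mgh = ½mv² ⇒ v = √(2gh) = √(2·8.6·50.993) = 29.6155 m/s = 106.6 km/h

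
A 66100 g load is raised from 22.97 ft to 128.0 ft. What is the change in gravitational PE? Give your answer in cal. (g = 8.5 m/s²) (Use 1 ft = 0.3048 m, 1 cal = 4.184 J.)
Convert to SI: m = 66.1 kg, Δh = 32.0131 m
ΔPE = mgΔh = (66.1)(8.5)(32.0131) = 17986.6 J = 4299 cal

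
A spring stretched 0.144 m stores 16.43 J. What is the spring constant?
k = 2·PE/x² = 2·16.43/(0.144)² = 1585 N/m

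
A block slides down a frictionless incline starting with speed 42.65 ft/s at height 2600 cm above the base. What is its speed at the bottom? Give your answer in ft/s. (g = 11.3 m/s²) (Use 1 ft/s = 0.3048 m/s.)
Convert to SI: v₀ = 12.9997 m/s, h = 26.0 m
½mv₀² + mgh = ½mv² ⇒ v = √(v₀² + 2gh) = √(12.9997² + 2·11.3·26.0) = 27.5062 m/s = 90.24 ft/s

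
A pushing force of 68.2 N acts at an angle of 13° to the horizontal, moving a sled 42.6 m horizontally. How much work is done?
W = F·d·cosθ = (68.2)(42.6)cos(13°) = 2831 J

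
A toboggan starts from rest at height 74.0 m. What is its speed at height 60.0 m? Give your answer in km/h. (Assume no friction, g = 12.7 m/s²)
mgh₁ = mgh₂ + ½mv² ⇒ v = √(2g(h₁−h₂)) = √(2·12.7·14.0) = 18.8574 m/s = 67.89 km/h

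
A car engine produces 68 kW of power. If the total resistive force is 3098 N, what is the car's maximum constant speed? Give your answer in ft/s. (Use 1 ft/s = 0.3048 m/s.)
P = Fv ⇒ v = P/F = 68000 W/3098.0 N = 21.9496 m/s = 72.01 ft/s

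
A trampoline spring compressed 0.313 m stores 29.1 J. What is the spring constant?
k = 2·PE/x² = 2·29.1/(0.313)² = 594.1 N/m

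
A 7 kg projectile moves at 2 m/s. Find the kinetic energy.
KE = ½mv² = ½(7)(2)² = 14.0 J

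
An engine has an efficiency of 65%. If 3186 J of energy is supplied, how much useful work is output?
W_out = η·W_in = 0.65·3186 = 2070.9 J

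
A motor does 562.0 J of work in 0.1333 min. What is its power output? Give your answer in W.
Convert to SI: W = 562.0 J, t = 7.998 s
P = W/t = 562.0/7.998 = 70.27 W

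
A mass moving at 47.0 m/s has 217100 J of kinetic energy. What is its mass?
m = 2·KE/v² = 2·217100/(47.0)² = 196.6 kg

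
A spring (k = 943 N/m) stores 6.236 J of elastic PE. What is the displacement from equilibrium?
x = √(2·PE/k) = √(2·6.236/943) = 0.115 m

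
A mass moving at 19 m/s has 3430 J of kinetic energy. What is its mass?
m = 2·KE/v² = 2·3430/(19)² = 19.0 kg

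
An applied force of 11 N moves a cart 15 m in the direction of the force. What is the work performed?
W = F·d = (11)(15) = 165.0 J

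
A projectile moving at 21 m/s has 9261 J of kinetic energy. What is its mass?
m = 2·KE/v² = 2·9261/(21)² = 42.0 kg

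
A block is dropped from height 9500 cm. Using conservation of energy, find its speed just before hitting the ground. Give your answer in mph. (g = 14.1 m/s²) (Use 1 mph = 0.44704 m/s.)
Convert to SI: h = 95.0 m
mgh = ½mv² ⇒ v = √(2gh) = √(2·14.1·95.0) = 51.7591 m/s = 115.8 mph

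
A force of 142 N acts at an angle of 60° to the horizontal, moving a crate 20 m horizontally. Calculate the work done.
W = F·d·cosθ = (142)(20)cos(60°) = 1420 J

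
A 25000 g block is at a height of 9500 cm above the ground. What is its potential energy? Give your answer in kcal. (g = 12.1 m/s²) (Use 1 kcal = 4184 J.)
Convert to SI: m = 25.0 kg, h = 95.0 m
PE = mgh = (25.0)(12.1)(95.0) = 28737.5 J = 6.868 kcal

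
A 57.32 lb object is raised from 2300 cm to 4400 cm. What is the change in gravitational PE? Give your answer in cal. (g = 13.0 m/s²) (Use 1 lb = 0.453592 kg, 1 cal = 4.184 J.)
Convert to SI: m = 25.9999 kg, Δh = 21.0 m
ΔPE = mgΔh = (25.9999)(13.0)(21.0) = 7097.97 J = 1696 cal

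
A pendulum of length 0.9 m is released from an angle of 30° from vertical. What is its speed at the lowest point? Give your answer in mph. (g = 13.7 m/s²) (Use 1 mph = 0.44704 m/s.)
h = L(1 − cosθ) = 0.9(1 − cos30°) = 0.120577 m
v = √(2gh) = √(2·13.7·0.120577) = 1.81764 m/s = 4.066 mph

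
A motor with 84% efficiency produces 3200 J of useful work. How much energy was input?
W_in = W_out/η = 3200/0.84 = 3810 J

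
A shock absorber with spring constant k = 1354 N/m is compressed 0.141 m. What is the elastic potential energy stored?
PE = ½kx² = ½(1354)(0.141)² = 13.46 J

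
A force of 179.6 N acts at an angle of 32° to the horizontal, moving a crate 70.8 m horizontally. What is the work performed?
W = F·d·cosθ = (179.6)(70.8)cos(32°) = 10780 J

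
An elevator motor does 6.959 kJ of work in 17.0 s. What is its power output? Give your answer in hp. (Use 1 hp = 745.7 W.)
Convert to SI: W = 6959.0 J, t = 17.0 s
P = W/t = 6959.0/17.0 = 409.353 W = 0.549 hp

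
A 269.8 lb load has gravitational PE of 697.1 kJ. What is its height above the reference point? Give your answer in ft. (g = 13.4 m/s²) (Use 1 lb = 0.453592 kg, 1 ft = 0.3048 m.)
Convert to SI: m = 122.379 kg, PE = 697100 J
h = PE/(mg) = 697100/(122.379·13.4) = 425.092 m = 1395 ft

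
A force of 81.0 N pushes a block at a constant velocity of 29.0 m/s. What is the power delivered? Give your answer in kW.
P = Fv = (81.0)(29.0) = 2349.0 W = 2.349 kW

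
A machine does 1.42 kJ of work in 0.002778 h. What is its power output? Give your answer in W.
Convert to SI: W = 1420.0 J, t = 10.0008 s
P = W/t = 1420.0/10.0008 = 142.0 W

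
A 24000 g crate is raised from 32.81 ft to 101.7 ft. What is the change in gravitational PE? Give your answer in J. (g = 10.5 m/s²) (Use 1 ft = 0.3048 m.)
Convert to SI: m = 24.0 kg, Δh = 20.9977 m
ΔPE = mgΔh = (24.0)(10.5)(20.9977) = 5291 J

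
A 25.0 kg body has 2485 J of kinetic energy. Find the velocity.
v = √(2·KE/m) = √(2·2485/25.0) = 14.1 m/s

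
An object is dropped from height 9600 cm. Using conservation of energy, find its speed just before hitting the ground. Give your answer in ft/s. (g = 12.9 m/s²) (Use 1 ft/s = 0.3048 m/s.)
Convert to SI: h = 96.0 m
mgh = ½mv² ⇒ v = √(2gh) = √(2·12.9·96.0) = 49.7675 m/s = 163.3 ft/s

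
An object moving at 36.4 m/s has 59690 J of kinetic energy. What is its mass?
m = 2·KE/v² = 2·59690/(36.4)² = 90.1 kg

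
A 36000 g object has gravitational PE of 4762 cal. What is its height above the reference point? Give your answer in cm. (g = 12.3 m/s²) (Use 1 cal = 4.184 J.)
Convert to SI: m = 36.0 kg, PE = 19924.2 J
h = PE/(mg) = 19924.2/(36.0·12.3) = 44.996 m = 4500 cm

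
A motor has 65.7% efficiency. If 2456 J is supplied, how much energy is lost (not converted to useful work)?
W_lost = W_in(1 − η) = 2456·(1 − 0.657) = 842.4 J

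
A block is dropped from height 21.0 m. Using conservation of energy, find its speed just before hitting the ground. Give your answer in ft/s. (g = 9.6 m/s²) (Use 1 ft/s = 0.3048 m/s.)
mgh = ½mv² ⇒ v = √(2gh) = √(2·9.6·21.0) = 20.0798 m/s = 65.88 ft/s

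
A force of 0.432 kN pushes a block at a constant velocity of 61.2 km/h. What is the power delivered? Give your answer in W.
Convert to SI: F = 432.0 N, v = 17.0 m/s
P = Fv = (432.0)(17.0) = 7344 W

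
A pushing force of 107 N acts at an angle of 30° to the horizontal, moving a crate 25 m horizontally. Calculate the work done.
W = F·d·cosθ = (107)(25)cos(30°) = 2317 J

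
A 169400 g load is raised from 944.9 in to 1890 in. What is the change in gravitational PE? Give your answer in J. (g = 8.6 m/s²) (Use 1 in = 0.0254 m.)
Convert to SI: m = 169.4 kg, Δh = 24.0055 m
ΔPE = mgΔh = (169.4)(8.6)(24.0055) = 34970 J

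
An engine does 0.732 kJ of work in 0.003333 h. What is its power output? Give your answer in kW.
Convert to SI: W = 732.0 J, t = 11.9988 s
P = W/t = 732.0/11.9988 = 61.0061 W = 0.06101 kW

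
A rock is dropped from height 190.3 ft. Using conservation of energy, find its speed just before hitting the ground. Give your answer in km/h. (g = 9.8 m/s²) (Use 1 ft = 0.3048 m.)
Convert to SI: h = 58.0034 m
mgh = ½mv² ⇒ v = √(2gh) = √(2·9.8·58.0034) = 33.7175 m/s = 121.4 km/h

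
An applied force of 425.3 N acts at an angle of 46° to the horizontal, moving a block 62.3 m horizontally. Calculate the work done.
W = F·d·cosθ = (425.3)(62.3)cos(46°) = 18410 J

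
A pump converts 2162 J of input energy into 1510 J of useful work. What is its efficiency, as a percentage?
η = W_out/W_in = 1510/2162 = 69.84%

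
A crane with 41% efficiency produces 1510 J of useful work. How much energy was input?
W_in = W_out/η = 1510/0.41 = 3683 J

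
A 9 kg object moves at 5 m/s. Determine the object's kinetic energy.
KE = ½mv² = ½(9)(5)² = 112.5 J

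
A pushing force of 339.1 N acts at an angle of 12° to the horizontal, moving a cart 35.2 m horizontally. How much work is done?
W = F·d·cosθ = (339.1)(35.2)cos(12°) = 11680 J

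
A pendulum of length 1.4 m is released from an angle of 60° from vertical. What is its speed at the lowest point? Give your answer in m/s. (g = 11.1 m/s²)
h = L(1 − cosθ) = 1.4(1 − cos60°) = 0.7 m
v = √(2gh) = √(2·11.1·0.7) = 3.942 m/s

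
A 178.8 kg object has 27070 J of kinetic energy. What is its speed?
v = √(2·KE/m) = √(2·27070/178.8) = 17.4 m/s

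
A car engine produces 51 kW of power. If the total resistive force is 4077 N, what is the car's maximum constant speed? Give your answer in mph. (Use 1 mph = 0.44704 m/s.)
P = Fv ⇒ v = P/F = 51000 W/4077.0 N = 12.5092 m/s = 27.98 mph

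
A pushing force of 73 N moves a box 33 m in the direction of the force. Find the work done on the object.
W = F·d = (73)(33) = 2409 J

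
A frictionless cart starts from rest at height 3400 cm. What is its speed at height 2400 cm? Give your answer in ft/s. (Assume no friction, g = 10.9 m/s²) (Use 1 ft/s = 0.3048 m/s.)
Convert to SI: h₁−h₂ = 10.0 m
mgh₁ = mgh₂ + ½mv² ⇒ v = √(2g(h₁−h₂)) = √(2·10.9·10.0) = 14.7648 m/s = 48.44 ft/s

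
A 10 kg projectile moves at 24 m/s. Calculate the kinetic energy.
KE = ½mv² = ½(10)(24)² = 2880.0 J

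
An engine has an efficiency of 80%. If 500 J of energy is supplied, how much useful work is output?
W_out = η·W_in = 0.8·500 = 400.0 J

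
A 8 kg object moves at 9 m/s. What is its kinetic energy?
KE = ½mv² = ½(8)(9)² = 324.0 J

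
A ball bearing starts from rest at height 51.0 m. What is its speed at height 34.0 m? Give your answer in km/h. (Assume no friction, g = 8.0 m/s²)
mgh₁ = mgh₂ + ½mv² ⇒ v = √(2g(h₁−h₂)) = √(2·8.0·17.0) = 16.4924 m/s = 59.37 km/h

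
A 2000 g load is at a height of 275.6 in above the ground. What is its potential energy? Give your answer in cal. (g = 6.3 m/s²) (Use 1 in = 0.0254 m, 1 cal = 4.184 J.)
Convert to SI: m = 2.0 kg, h = 7.00024 m
PE = mgh = (2.0)(6.3)(7.00024) = 88.203 J = 21.08 cal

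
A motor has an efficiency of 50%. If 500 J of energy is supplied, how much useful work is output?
W_out = η·W_in = 0.5·500 = 250.0 J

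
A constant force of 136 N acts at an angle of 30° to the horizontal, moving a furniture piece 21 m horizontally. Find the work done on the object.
W = F·d·cosθ = (136)(21)cos(30°) = 2473 J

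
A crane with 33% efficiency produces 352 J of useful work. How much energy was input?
W_in = W_out/η = 352/0.33 = 1067 J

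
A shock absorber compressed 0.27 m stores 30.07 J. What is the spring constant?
k = 2·PE/x² = 2·30.07/(0.27)² = 825.0 N/m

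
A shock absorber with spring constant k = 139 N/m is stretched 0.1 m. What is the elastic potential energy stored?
PE = ½kx² = ½(139)(0.1)² = 0.695 J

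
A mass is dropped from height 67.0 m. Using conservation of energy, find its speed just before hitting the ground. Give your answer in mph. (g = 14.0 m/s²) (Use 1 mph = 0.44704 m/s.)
mgh = ½mv² ⇒ v = √(2gh) = √(2·14.0·67.0) = 43.3128 m/s = 96.89 mph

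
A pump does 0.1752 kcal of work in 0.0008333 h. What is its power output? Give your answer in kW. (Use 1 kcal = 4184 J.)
Convert to SI: W = 733.037 J, t = 2.99988 s
P = W/t = 733.037/2.99988 = 244.355 W = 0.2444 kW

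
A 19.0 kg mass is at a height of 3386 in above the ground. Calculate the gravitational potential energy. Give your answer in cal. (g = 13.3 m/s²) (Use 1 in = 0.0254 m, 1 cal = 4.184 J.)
Convert to SI: m = 19.0 kg, h = 86.0044 m
PE = mgh = (19.0)(13.3)(86.0044) = 21733.3 J = 5194 cal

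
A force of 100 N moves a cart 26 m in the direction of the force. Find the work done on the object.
W = F·d = (100)(26) = 2600 J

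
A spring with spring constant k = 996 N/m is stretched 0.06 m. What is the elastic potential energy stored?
PE = ½kx² = ½(996)(0.06)² = 1.793 J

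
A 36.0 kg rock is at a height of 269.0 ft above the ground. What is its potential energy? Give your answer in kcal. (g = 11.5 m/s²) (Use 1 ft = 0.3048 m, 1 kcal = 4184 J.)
Convert to SI: m = 36.0 kg, h = 81.9912 m
PE = mgh = (36.0)(11.5)(81.9912) = 33944.4 J = 8.113 kcal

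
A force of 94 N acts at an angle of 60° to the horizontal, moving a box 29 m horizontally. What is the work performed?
W = F·d·cosθ = (94)(29)cos(60°) = 1363 J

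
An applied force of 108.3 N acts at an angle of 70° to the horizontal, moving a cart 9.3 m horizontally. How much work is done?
W = F·d·cosθ = (108.3)(9.3)cos(70°) = 344.5 J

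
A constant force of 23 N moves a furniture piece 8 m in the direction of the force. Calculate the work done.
W = F·d = (23)(8) = 184.0 J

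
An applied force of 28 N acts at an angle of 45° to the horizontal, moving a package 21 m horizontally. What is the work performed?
W = F·d·cosθ = (28)(21)cos(45°) = 415.8 J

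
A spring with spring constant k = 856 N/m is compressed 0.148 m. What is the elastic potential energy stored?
PE = ½kx² = ½(856)(0.148)² = 9.375 J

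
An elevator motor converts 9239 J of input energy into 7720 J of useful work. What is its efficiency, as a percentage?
η = W_out/W_in = 7720/9239 = 83.56%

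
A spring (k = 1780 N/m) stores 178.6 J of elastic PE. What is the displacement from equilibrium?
x = √(2·PE/k) = √(2·178.6/1780) = 0.448 m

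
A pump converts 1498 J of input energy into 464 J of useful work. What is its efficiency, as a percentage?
η = W_out/W_in = 464/1498 = 30.97%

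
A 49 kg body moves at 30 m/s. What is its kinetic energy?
KE = ½mv² = ½(49)(30)² = 22050.0 J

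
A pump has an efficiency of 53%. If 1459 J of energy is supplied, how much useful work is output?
W_out = η·W_in = 0.53·1459 = 773.27 J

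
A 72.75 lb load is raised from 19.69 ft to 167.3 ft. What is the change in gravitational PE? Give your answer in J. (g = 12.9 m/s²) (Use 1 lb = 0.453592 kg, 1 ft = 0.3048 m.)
Convert to SI: m = 32.9988 kg, Δh = 44.9915 m
ΔPE = mgΔh = (32.9988)(12.9)(44.9915) = 19150 J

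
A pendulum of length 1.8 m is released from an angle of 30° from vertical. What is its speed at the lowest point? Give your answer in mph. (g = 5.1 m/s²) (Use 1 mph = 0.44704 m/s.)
h = L(1 − cosθ) = 1.8(1 − cos30°) = 0.241154 m
v = √(2gh) = √(2·5.1·0.241154) = 1.56837 m/s = 3.508 mph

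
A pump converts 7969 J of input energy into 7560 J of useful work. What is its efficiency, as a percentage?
η = W_out/W_in = 7560/7969 = 94.87%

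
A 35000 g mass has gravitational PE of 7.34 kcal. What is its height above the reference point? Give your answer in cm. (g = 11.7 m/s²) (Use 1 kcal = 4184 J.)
Convert to SI: m = 35.0 kg, PE = 30710.6 J
h = PE/(mg) = 30710.6/(35.0·11.7) = 74.9953 m = 7500 cm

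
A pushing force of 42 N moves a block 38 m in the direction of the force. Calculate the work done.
W = F·d = (42)(38) = 1596 J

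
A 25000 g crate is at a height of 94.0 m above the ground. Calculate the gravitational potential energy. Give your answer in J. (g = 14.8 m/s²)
Convert to SI: m = 25.0 kg, h = 94.0 m
PE = mgh = (25.0)(14.8)(94.0) = 34780 J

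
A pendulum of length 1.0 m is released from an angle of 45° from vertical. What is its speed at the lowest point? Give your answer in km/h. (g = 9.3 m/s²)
h = L(1 − cosθ) = 1.0(1 − cos45°) = 0.292893 m
v = √(2gh) = √(2·9.3·0.292893) = 2.33406 m/s = 8.403 km/h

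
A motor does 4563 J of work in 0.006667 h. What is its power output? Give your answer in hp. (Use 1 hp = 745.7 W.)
Convert to SI: W = 4563.0 J, t = 24.0012 s
P = W/t = 4563.0/24.0012 = 190.115 W = 0.2549 hp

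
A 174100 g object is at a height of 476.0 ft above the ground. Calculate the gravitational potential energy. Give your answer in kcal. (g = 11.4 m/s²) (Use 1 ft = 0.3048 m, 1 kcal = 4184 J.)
Convert to SI: m = 174.1 kg, h = 145.085 m
PE = mgh = (174.1)(11.4)(145.085) = 287956 J = 68.82 kcal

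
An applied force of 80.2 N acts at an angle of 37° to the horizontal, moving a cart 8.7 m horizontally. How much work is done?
W = F·d·cosθ = (80.2)(8.7)cos(37°) = 557.2 J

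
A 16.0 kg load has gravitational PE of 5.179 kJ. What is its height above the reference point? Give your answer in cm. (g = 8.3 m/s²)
Convert to SI: m = 16.0 kg, PE = 5179.0 J
h = PE/(mg) = 5179.0/(16.0·8.3) = 38.9985 m = 3900 cm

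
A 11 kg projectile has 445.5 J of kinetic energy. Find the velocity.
v = √(2·KE/m) = √(2·445.5/11) = 9.0 m/s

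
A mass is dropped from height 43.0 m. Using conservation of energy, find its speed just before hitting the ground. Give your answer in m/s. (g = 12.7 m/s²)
mgh = ½mv² ⇒ v = √(2gh) = √(2·12.7·43.0) = 33.05 m/s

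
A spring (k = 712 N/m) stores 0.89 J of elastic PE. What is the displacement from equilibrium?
x = √(2·PE/k) = √(2·0.89/712) = 0.05 m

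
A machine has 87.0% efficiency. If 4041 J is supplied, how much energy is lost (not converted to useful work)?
W_lost = W_in(1 − η) = 4041·(1 − 0.87) = 525.3 J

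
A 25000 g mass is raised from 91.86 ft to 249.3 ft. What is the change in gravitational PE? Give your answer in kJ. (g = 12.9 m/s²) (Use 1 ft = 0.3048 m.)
Convert to SI: m = 25.0 kg, Δh = 47.9877 m
ΔPE = mgΔh = (25.0)(12.9)(47.9877) = 15476.0 J = 15.48 kJ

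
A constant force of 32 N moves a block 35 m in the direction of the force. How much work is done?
W = F·d = (32)(35) = 1120 J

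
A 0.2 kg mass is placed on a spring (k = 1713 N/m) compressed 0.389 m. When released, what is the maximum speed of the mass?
½kx² = ½mv² ⇒ v = x√(k/m) = (0.389)√(1713/0.2) = 36.0 m/s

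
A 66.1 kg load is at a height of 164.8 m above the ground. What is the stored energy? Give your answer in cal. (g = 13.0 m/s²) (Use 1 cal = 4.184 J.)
PE = mgh = (66.1)(13.0)(164.8) = 141613 J = 33850 cal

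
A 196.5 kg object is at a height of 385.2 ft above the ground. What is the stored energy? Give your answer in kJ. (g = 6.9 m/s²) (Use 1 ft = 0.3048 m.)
Convert to SI: m = 196.5 kg, h = 117.409 m
PE = mgh = (196.5)(6.9)(117.409) = 159189 J = 159.2 kJ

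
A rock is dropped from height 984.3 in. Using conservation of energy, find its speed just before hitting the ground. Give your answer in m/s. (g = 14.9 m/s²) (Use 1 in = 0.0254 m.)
Convert to SI: h = 25.0012 m
mgh = ½mv² ⇒ v = √(2gh) = √(2·14.9·25.0012) = 27.3 m/s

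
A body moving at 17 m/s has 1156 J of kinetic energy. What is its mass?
m = 2·KE/v² = 2·1156/(17)² = 8.0 kg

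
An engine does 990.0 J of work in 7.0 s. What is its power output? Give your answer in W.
P = W/t = 990.0/7.0 = 141.4 W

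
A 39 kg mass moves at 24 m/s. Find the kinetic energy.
KE = ½mv² = ½(39)(24)² = 11232.0 J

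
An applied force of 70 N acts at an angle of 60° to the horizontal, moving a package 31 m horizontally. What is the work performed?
W = F·d·cosθ = (70)(31)cos(60°) = 1085 J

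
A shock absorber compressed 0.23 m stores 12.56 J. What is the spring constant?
k = 2·PE/x² = 2·12.56/(0.23)² = 474.9 N/m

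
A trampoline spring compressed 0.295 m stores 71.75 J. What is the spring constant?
k = 2·PE/x² = 2·71.75/(0.295)² = 1649 N/m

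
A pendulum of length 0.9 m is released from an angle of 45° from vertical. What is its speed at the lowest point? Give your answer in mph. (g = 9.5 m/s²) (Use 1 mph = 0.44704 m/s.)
h = L(1 − cosθ) = 0.9(1 − cos45°) = 0.263604 m
v = √(2gh) = √(2·9.5·0.263604) = 2.23796 m/s = 5.006 mph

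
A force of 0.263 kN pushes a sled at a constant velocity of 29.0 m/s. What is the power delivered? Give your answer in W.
Convert to SI: F = 263.0 N, v = 29.0 m/s
P = Fv = (263.0)(29.0) = 7627 W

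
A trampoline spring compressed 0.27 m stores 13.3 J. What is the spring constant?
k = 2·PE/x² = 2·13.3/(0.27)² = 364.9 N/m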